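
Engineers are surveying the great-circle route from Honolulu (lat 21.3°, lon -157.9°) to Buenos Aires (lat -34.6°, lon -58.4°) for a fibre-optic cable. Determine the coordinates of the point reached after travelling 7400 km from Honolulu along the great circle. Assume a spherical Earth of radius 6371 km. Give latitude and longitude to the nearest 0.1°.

≈ lat -16.9°, lon -102.3°

Convert each endpoint to a unit vector on the sphere (x = cos φ cos λ, y = cos φ sin λ, z = sin φ).
The central angle between the endpoints is δ = arccos(p₁·p₂) ≈ 1.910 rad (109.4°). The total great-circle distance is δ·R ≈ 1.910 × 6371 ≈ 12169 km, so the target fraction is f = 7400/12169 ≈ 0.608.
Interpolate at f ≈ 0.608 with slerp weights a = sin((1−f)δ)/sin δ ≈ 0.722, b = sin(fδ)/sin δ ≈ 0.973.
p = a·p₁ + b·p₂ ≈ (-0.203, -0.935, -0.290); φ = arcsin(p_z) ≈ -16.87°, λ = atan2(p_y, p_x) ≈ -102.27°.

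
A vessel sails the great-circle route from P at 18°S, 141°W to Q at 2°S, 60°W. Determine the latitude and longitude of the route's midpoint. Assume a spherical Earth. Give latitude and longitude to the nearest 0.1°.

≈ 13.1°S, 99.3°W

From cos δ = sin φ₁ sin φ₂ + cos φ₁ cos φ₂ cos Δλ, the central angle is δ ≈ 1.411 rad (80.8°).
Interpolate at f = 1/2 with slerp weights a = sin((1−f)δ)/sin δ ≈ 0.657, b = sin(fδ)/sin δ ≈ 0.657.
p = a·p₁ + b·p₂ ≈ (-0.157, -0.961, -0.226); φ = arcsin(p_z) ≈ -13.05°, λ = atan2(p_y, p_x) ≈ -99.29°.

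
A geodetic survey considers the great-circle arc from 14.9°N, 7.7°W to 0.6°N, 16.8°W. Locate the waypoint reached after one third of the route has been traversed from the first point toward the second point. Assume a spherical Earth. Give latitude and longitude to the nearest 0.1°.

≈ 10.2°N, 10.8°W

Write both endpoints as unit vectors p₁, p₂ with components (cos φ cos λ, cos φ sin λ, sin φ).
The central angle between the endpoints is δ = arccos(p₁·p₂) ≈ 0.295 rad (16.9°).
Interpolate at f = 1/3 with slerp weights a = sin((1−f)δ)/sin δ ≈ 0.672, b = sin(fδ)/sin δ ≈ 0.338.
p = a·p₁ + b·p₂ ≈ (0.967, -0.185, 0.176); φ = arcsin(p_z) ≈ 10.16°, λ = atan2(p_y, p_x) ≈ -10.81°.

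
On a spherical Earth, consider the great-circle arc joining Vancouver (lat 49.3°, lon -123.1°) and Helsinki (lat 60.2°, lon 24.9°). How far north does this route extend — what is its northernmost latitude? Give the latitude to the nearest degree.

The great circle lies in the plane with unit normal n̂ = (p₁ × p₂)/|p₁ × p₂|.
Here n̂_z ≈ +0.186; the vertex latitude is φ_max = arccos|n̂_z| ≈ 79.3°.
Check via Clairaut: cos φ_max = |cos φ₁| · sin C = cos(49.3°)·sin(16.6°) ≈ 0.186, again giving ≈ 79.3°.

≈ 79°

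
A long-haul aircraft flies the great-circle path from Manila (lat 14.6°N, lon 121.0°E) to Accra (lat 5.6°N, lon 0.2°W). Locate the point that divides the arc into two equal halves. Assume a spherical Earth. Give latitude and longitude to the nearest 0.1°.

Write both endpoints as unit vectors p₁, p₂ with components (cos φ cos λ, cos φ sin λ, sin φ).
The central angle between the endpoints is δ = arccos(p₁·p₂) ≈ 2.065 rad (118.3°).
Interpolate at f = 1/2 with slerp weights a = sin((1−f)δ)/sin δ ≈ 0.975, b = sin(fδ)/sin δ ≈ 0.975.
p = a·p₁ + b·p₂ ≈ (0.485, 0.806, 0.341); φ = arcsin(p_z) ≈ 19.94°, λ = atan2(p_y, p_x) ≈ 58.97°.

≈ lat 19.9°N, lon 59.0°E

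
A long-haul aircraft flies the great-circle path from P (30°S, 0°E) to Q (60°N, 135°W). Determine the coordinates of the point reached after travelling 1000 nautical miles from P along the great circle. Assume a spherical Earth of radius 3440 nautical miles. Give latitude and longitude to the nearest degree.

≈ (16°S, 9°W)

Write both endpoints as unit vectors p₁, p₂ with components (cos φ cos λ, cos φ sin λ, sin φ).
The central angle between the endpoints is δ = arccos(p₁·p₂) ≈ 2.403 rad (137.7°). The total great-circle distance is δ·R ≈ 2.403 × 3440 ≈ 8265 nmi, so the target fraction is f = 1000/8265 ≈ 0.121.
Interpolate at f ≈ 0.121 with slerp weights a = sin((1−f)δ)/sin δ ≈ 1.273, b = sin(fδ)/sin δ ≈ 0.426.
p = a·p₁ + b·p₂ ≈ (0.952, -0.150, -0.268); φ = arcsin(p_z) ≈ -15.53°, λ = atan2(p_y, p_x) ≈ -8.98°.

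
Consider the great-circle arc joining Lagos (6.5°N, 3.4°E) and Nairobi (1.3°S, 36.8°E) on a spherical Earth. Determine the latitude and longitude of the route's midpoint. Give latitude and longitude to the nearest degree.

≈ 3°N, 20°E

Write both endpoints as unit vectors p₁, p₂ with components (cos φ cos λ, cos φ sin λ, sin φ).
The central angle between the endpoints is δ = arccos(p₁·p₂) ≈ 0.598 rad (34.2°).
Interpolate at f = 1/2 with slerp weights a = sin((1−f)δ)/sin δ ≈ 0.523, b = sin(fδ)/sin δ ≈ 0.523.
p = a·p₁ + b·p₂ ≈ (0.938, 0.344, 0.047); φ = arcsin(p_z) ≈ 2.71°, λ = atan2(p_y, p_x) ≈ 20.15°.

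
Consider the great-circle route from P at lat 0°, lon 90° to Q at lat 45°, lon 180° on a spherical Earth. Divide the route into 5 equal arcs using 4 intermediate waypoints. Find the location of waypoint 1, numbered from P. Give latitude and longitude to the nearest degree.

≈ lat 13°, lon 103°

Convert each endpoint to a unit vector on the sphere (x = cos φ cos λ, y = cos φ sin λ, z = sin φ).
The central angle between the endpoints is δ = arccos(p₁·p₂) ≈ 1.571 rad (90.0°).
Interpolate at f = 1/5 with slerp weights a = sin((1−f)δ)/sin δ ≈ 0.951, b = sin(fδ)/sin δ ≈ 0.309.
p = a·p₁ + b·p₂ ≈ (-0.219, 0.951, 0.219); φ = arcsin(p_z) ≈ 12.62°, λ = atan2(p_y, p_x) ≈ 102.94°.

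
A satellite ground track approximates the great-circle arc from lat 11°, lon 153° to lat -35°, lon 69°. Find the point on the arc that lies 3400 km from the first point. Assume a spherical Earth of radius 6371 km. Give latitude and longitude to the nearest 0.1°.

≈ lat -7.2°, lon 128.3°

Write both endpoints as unit vectors p₁, p₂ with components (cos φ cos λ, cos φ sin λ, sin φ).
The central angle between the endpoints is δ = arccos(p₁·p₂) ≈ 1.596 rad (91.5°). The total great-circle distance is δ·R ≈ 1.596 × 6371 ≈ 10169 km, so the target fraction is f = 3400/10169 ≈ 0.334.
Interpolate at f ≈ 0.334 with slerp weights a = sin((1−f)δ)/sin δ ≈ 0.874, b = sin(fδ)/sin δ ≈ 0.509.
p = a·p₁ + b·p₂ ≈ (-0.615, 0.779, -0.125); φ = arcsin(p_z) ≈ -7.19°, λ = atan2(p_y, p_x) ≈ 128.30°.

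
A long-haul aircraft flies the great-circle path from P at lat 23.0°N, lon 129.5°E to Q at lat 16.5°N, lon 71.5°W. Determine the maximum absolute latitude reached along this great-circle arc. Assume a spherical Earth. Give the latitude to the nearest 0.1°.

≈ 63.2°N

The great circle lies in the plane with unit normal n̂ = (p₁ × p₂)/|p₁ × p₂|.
Here n̂_z ≈ +0.451; the vertex latitude is φ_max = arccos|n̂_z| ≈ 63.2°.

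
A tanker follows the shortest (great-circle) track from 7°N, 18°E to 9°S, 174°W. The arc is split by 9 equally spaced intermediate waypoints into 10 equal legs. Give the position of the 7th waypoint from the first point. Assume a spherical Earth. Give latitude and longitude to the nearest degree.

≈ 12°S, 135°E

The haversine formula gives a central angle δ ≈ 2.931 rad (168.0°) between the endpoints.
Interpolate at f = 7/10 with slerp weights a = sin((1−f)δ)/sin δ ≈ 3.690, b = sin(fδ)/sin δ ≈ 4.247.
p = a·p₁ + b·p₂ ≈ (-0.688, 0.693, -0.215); φ = arcsin(p_z) ≈ -12.39°, λ = atan2(p_y, p_x) ≈ 134.77°.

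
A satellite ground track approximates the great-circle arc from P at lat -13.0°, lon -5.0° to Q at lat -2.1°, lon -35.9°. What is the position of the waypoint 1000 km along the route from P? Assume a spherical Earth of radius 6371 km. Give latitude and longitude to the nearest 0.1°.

Convert each endpoint to a unit vector on the sphere (x = cos φ cos λ, y = cos φ sin λ, z = sin φ).
The central angle between the endpoints is δ = arccos(p₁·p₂) ≈ 0.567 rad (32.5°). The total great-circle distance is δ·R ≈ 0.567 × 6371 ≈ 3610 km, so the target fraction is f = 1000/3610 ≈ 0.277.
Interpolate at f ≈ 0.277 with slerp weights a = sin((1−f)δ)/sin δ ≈ 0.742, b = sin(fδ)/sin δ ≈ 0.291.
p = a·p₁ + b·p₂ ≈ (0.956, -0.234, -0.178); φ = arcsin(p_z) ≈ -10.23°, λ = atan2(p_y, p_x) ≈ -13.74°.

≈ lat -10.2°, lon -13.7°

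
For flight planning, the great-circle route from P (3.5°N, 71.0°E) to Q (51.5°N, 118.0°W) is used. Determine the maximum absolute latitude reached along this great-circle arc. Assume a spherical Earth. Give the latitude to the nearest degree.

≈ 83°N

The great circle lies in the plane with unit normal n̂ = (p₁ × p₂)/|p₁ × p₂|.
Here n̂_z ≈ +0.118; the vertex latitude is φ_max = arccos|n̂_z| ≈ 83.2°.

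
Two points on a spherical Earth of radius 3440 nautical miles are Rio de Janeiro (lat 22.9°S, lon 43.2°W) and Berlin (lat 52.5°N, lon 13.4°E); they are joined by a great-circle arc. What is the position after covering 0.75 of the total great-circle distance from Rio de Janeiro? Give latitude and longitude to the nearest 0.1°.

Write both endpoints as unit vectors p₁, p₂ with components (cos φ cos λ, cos φ sin λ, sin φ).
The central angle between the endpoints is δ = arccos(p₁·p₂) ≈ 1.571 rad (90.0°).
Interpolate at f = 0.75 with slerp weights a = sin((1−f)δ)/sin δ ≈ 0.383, b = sin(fδ)/sin δ ≈ 0.924.
p = a·p₁ + b·p₂ ≈ (0.804, -0.111, 0.584); φ = arcsin(p_z) ≈ 35.74°, λ = atan2(p_y, p_x) ≈ -7.86°.

≈ lat 35.7°N, lon 7.9°W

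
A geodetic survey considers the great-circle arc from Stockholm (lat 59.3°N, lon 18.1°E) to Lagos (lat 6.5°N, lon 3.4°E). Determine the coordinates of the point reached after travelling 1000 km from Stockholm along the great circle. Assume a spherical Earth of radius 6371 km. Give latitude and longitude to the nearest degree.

Write both endpoints as unit vectors p₁, p₂ with components (cos φ cos λ, cos φ sin λ, sin φ).
The central angle between the endpoints is δ = arccos(p₁·p₂) ≈ 0.942 rad (54.0°). The total great-circle distance is δ·R ≈ 0.942 × 6371 ≈ 6003 km, so the target fraction is f = 1000/6003 ≈ 0.167.
Interpolate at f ≈ 0.167 with slerp weights a = sin((1−f)δ)/sin δ ≈ 0.874, b = sin(fδ)/sin δ ≈ 0.193.
p = a·p₁ + b·p₂ ≈ (0.616, 0.150, 0.773); φ = arcsin(p_z) ≈ 50.66°, λ = atan2(p_y, p_x) ≈ 13.69°.

≈ lat 51°N, lon 14°E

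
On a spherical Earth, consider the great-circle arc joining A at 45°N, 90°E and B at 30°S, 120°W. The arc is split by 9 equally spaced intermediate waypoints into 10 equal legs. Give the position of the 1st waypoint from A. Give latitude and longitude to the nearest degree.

≈ 49°N, 112°E

The haversine formula gives a central angle δ ≈ 2.655 rad (152.1°) between the endpoints.
Interpolate at f = 1/10 with slerp weights a = sin((1−f)δ)/sin δ ≈ 1.461, b = sin(fδ)/sin δ ≈ 0.561.
p = a·p₁ + b·p₂ ≈ (-0.243, 0.612, 0.752); φ = arcsin(p_z) ≈ 48.80°, λ = atan2(p_y, p_x) ≈ 111.64°.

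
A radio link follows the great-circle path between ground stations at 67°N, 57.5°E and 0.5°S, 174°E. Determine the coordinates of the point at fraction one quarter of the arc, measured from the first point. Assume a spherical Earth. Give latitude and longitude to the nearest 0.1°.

≈ 64.4°N, 121.1°E

Write both endpoints as unit vectors p₁, p₂ with components (cos φ cos λ, cos φ sin λ, sin φ).
The central angle between the endpoints is δ = arccos(p₁·p₂) ≈ 1.754 rad (100.5°).
Interpolate at f = 1/4 with slerp weights a = sin((1−f)δ)/sin δ ≈ 0.984, b = sin(fδ)/sin δ ≈ 0.432.
p = a·p₁ + b·p₂ ≈ (-0.223, 0.369, 0.902); φ = arcsin(p_z) ≈ 64.44°, λ = atan2(p_y, p_x) ≈ 121.10°.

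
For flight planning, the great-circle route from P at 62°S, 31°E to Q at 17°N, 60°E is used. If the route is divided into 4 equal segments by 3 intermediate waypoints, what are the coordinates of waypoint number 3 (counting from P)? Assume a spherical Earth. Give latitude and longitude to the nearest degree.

≈ 3°S, 55°E

The haversine formula gives a central angle δ ≈ 1.436 rad (82.3°) between the endpoints.
Interpolate at f = 3/4 with slerp weights a = sin((1−f)δ)/sin δ ≈ 0.355, b = sin(fδ)/sin δ ≈ 0.889.
p = a·p₁ + b·p₂ ≈ (0.568, 0.822, -0.053); φ = arcsin(p_z) ≈ -3.05°, λ = atan2(p_y, p_x) ≈ 55.37°.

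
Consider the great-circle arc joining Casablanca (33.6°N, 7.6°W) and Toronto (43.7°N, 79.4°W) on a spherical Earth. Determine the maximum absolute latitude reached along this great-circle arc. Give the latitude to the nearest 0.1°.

The great circle lies in the plane with unit normal n̂ = (p₁ × p₂)/|p₁ × p₂|.
Here n̂_z ≈ -0.696; the vertex latitude is φ_max = arccos|n̂_z| ≈ 45.9°.

≈ 45.9°N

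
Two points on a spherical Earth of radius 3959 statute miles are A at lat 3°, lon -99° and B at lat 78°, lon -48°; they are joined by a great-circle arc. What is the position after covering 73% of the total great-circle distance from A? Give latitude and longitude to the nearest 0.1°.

From cos δ = sin φ₁ sin φ₂ + cos φ₁ cos φ₂ cos Δλ, the central angle is δ ≈ 1.388 rad (79.5°).
Interpolate at f = 0.73 with slerp weights a = sin((1−f)δ)/sin δ ≈ 0.372, b = sin(fδ)/sin δ ≈ 0.863.
p = a·p₁ + b·p₂ ≈ (0.062, -0.500, 0.864); φ = arcsin(p_z) ≈ 59.72°, λ = atan2(p_y, p_x) ≈ -82.95°.

≈ lat 59.7°, lon -82.9°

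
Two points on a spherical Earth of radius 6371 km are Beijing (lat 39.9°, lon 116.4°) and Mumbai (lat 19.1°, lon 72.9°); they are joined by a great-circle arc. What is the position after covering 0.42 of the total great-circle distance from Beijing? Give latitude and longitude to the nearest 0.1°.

Convert each endpoint to a unit vector on the sphere (x = cos φ cos λ, y = cos φ sin λ, z = sin φ).
The central angle between the endpoints is δ = arccos(p₁·p₂) ≈ 0.744 rad (42.6°).
Interpolate at f = 0.42 with slerp weights a = sin((1−f)δ)/sin δ ≈ 0.618, b = sin(fδ)/sin δ ≈ 0.454.
p = a·p₁ + b·p₂ ≈ (-0.085, 0.834, 0.545); φ = arcsin(p_z) ≈ 33.00°, λ = atan2(p_y, p_x) ≈ 95.79°.

≈ lat 33.0°, lon 95.8°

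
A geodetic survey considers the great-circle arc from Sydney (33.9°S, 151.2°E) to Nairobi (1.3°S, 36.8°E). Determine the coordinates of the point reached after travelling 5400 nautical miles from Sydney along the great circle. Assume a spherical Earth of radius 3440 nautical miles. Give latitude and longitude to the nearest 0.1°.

Convert each endpoint to a unit vector on the sphere (x = cos φ cos λ, y = cos φ sin λ, z = sin φ).
The central angle between the endpoints is δ = arccos(p₁·p₂) ≈ 1.907 rad (109.3°). The total great-circle distance is δ·R ≈ 1.907 × 3440 ≈ 6561 nmi, so the target fraction is f = 5400/6561 ≈ 0.823.
Interpolate at f ≈ 0.823 with slerp weights a = sin((1−f)δ)/sin δ ≈ 0.351, b = sin(fδ)/sin δ ≈ 1.059.
p = a·p₁ + b·p₂ ≈ (0.593, 0.775, -0.220); φ = arcsin(p_z) ≈ -12.69°, λ = atan2(p_y, p_x) ≈ 52.57°.

≈ 12.7°S, 52.6°E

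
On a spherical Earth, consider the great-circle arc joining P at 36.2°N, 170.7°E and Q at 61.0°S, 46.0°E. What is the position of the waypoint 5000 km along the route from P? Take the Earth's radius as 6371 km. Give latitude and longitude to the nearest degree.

The haversine formula gives a central angle δ ≈ 2.403 rad (137.7°) between the endpoints. The total great-circle distance is δ·R ≈ 2.403 × 6371 ≈ 15308 km, so the target fraction is f = 5000/15308 ≈ 0.327.
Interpolate at f ≈ 0.327 with slerp weights a = sin((1−f)δ)/sin δ ≈ 1.483, b = sin(fδ)/sin δ ≈ 1.049.
p = a·p₁ + b·p₂ ≈ (-0.828, 0.559, -0.042); φ = arcsin(p_z) ≈ -2.39°, λ = atan2(p_y, p_x) ≈ 145.95°.

≈ 2°S, 146°E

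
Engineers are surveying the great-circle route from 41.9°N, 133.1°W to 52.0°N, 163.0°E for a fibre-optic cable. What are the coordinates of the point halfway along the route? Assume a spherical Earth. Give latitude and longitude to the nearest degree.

≈ 52°N, 162°W

The haversine formula gives a central angle δ ≈ 0.756 rad (43.3°) between the endpoints.
Interpolate at f = 1/2 with slerp weights a = sin((1−f)δ)/sin δ ≈ 0.538, b = sin(fδ)/sin δ ≈ 0.538.
p = a·p₁ + b·p₂ ≈ (-0.590, -0.196, 0.783); φ = arcsin(p_z) ≈ 51.55°, λ = atan2(p_y, p_x) ≈ -161.67°.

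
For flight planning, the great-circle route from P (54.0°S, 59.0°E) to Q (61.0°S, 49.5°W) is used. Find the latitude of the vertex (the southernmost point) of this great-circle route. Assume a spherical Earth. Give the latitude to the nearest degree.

≈ 70°S

The great circle lies in the plane with unit normal n̂ = (p₁ × p₂)/|p₁ × p₂|.
Here n̂_z ≈ -0.343; the vertex latitude is φ_max = arccos|n̂_z| ≈ 69.9°.
Check via Clairaut: cos φ_max = |cos φ₁| · sin C = cos(54.0°)·sin(144.2°) ≈ 0.343, again giving ≈ 69.9°.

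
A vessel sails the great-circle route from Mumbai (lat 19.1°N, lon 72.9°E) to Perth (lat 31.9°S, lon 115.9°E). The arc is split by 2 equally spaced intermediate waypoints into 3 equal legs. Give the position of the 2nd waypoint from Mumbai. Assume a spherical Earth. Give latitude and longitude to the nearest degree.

≈ lat 16°S, lon 100°E

Convert each endpoint to a unit vector on the sphere (x = cos φ cos λ, y = cos φ sin λ, z = sin φ).
The central angle between the endpoints is δ = arccos(p₁·p₂) ≈ 1.144 rad (65.6°).
Interpolate at f = 2/3 with slerp weights a = sin((1−f)δ)/sin δ ≈ 0.409, b = sin(fδ)/sin δ ≈ 0.759.
p = a·p₁ + b·p₂ ≈ (-0.168, 0.949, -0.267); φ = arcsin(p_z) ≈ -15.50°, λ = atan2(p_y, p_x) ≈ 100.03°.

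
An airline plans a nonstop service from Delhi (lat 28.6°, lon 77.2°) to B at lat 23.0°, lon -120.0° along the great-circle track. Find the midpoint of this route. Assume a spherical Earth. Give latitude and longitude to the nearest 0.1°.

Write both endpoints as unit vectors p₁, p₂ with components (cos φ cos λ, cos φ sin λ, sin φ).
The central angle between the endpoints is δ = arccos(p₁·p₂) ≈ 2.196 rad (125.8°).
Interpolate at f = 1/2 with slerp weights a = sin((1−f)δ)/sin δ ≈ 1.098, b = sin(fδ)/sin δ ≈ 1.098.
p = a·p₁ + b·p₂ ≈ (-0.292, 0.065, 0.954); φ = arcsin(p_z) ≈ 72.62°, λ = atan2(p_y, p_x) ≈ 167.49°.

≈ lat 72.6°, lon 167.5°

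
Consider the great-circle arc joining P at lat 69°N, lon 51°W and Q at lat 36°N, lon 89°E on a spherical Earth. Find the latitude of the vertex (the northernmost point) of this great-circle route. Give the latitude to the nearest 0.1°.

The great circle lies in the plane with unit normal n̂ = (p₁ × p₂)/|p₁ × p₂|.
Here n̂_z ≈ +0.197; the vertex latitude is φ_max = arccos|n̂_z| ≈ 78.6°.
Check via Clairaut: cos φ_max = |cos φ₁| · sin C = cos(69.0°)·sin(33.4°) ≈ 0.197, again giving ≈ 78.6°.

≈ 78.6°N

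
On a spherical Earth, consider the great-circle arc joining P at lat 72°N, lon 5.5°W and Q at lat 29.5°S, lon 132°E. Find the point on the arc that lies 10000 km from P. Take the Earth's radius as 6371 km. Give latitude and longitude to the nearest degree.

≈ lat 11°N, lon 121°E

Convert each endpoint to a unit vector on the sphere (x = cos φ cos λ, y = cos φ sin λ, z = sin φ).
The central angle between the endpoints is δ = arccos(p₁·p₂) ≈ 2.300 rad (131.8°). The total great-circle distance is δ·R ≈ 2.300 × 6371 ≈ 14656 km, so the target fraction is f = 10000/14656 ≈ 0.682.
Interpolate at f ≈ 0.682 with slerp weights a = sin((1−f)δ)/sin δ ≈ 0.895, b = sin(fδ)/sin δ ≈ 1.342.
p = a·p₁ + b·p₂ ≈ (-0.506, 0.841, 0.191); φ = arcsin(p_z) ≈ 11.01°, λ = atan2(p_y, p_x) ≈ 121.02°.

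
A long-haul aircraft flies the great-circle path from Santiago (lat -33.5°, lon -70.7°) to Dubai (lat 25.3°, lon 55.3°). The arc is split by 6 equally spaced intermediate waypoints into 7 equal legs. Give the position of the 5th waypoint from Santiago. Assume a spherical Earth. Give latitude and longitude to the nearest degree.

≈ lat 7°, lon 21°

Write both endpoints as unit vectors p₁, p₂ with components (cos φ cos λ, cos φ sin λ, sin φ).
The central angle between the endpoints is δ = arccos(p₁·p₂) ≈ 2.317 rad (132.8°).
Interpolate at f = 5/7 with slerp weights a = sin((1−f)δ)/sin δ ≈ 0.837, b = sin(fδ)/sin δ ≈ 1.357.
p = a·p₁ + b·p₂ ≈ (0.929, 0.350, 0.118); φ = arcsin(p_z) ≈ 6.77°, λ = atan2(p_y, p_x) ≈ 20.63°.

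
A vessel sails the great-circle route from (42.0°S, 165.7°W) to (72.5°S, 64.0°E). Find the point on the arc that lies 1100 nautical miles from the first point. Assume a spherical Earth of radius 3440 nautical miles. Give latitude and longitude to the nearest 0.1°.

The haversine formula gives a central angle δ ≈ 1.055 rad (60.4°) between the endpoints. The total great-circle distance is δ·R ≈ 1.055 × 3440 ≈ 3628 nmi, so the target fraction is f = 1100/3628 ≈ 0.303.
Interpolate at f ≈ 0.303 with slerp weights a = sin((1−f)δ)/sin δ ≈ 0.771, b = sin(fδ)/sin δ ≈ 0.361.
p = a·p₁ + b·p₂ ≈ (-0.507, -0.044, -0.861); φ = arcsin(p_z) ≈ -59.38°, λ = atan2(p_y, p_x) ≈ -175.07°.

≈ (59.4°S, 175.1°W)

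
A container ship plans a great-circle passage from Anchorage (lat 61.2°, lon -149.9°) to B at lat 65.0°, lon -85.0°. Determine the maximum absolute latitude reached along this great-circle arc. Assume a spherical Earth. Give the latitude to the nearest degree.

≈ 67°

The great circle lies in the plane with unit normal n̂ = (p₁ × p₂)/|p₁ × p₂|.
Here n̂_z ≈ +0.389; the vertex latitude is φ_max = arccos|n̂_z| ≈ 67.1°.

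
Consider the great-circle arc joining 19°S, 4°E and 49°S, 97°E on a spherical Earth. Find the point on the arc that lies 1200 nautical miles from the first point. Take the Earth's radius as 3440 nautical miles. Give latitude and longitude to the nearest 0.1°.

≈ 33.1°S, 19.9°E

Convert each endpoint to a unit vector on the sphere (x = cos φ cos λ, y = cos φ sin λ, z = sin φ).
The central angle between the endpoints is δ = arccos(p₁·p₂) ≈ 1.356 rad (77.7°). The total great-circle distance is δ·R ≈ 1.356 × 3440 ≈ 4664 nmi, so the target fraction is f = 1200/4664 ≈ 0.257.
Interpolate at f ≈ 0.257 with slerp weights a = sin((1−f)δ)/sin δ ≈ 0.865, b = sin(fδ)/sin δ ≈ 0.350.
p = a·p₁ + b·p₂ ≈ (0.788, 0.285, -0.546); φ = arcsin(p_z) ≈ -33.07°, λ = atan2(p_y, p_x) ≈ 19.87°.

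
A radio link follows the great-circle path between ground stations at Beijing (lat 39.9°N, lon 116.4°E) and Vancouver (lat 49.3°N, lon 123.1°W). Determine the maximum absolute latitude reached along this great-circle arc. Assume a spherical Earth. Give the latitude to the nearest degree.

≈ 64°N

The great circle lies in the plane with unit normal n̂ = (p₁ × p₂)/|p₁ × p₂|.
Here n̂_z ≈ +0.443; the vertex latitude is φ_max = arccos|n̂_z| ≈ 63.7°.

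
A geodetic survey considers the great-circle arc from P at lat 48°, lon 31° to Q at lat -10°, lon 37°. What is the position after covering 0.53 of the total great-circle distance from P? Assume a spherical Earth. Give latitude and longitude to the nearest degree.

≈ lat 17°, lon 35°

From cos δ = sin φ₁ sin φ₂ + cos φ₁ cos φ₂ cos Δλ, the central angle is δ ≈ 1.017 rad (58.2°).
Interpolate at f = 0.53 with slerp weights a = sin((1−f)δ)/sin δ ≈ 0.541, b = sin(fδ)/sin δ ≈ 0.603.
p = a·p₁ + b·p₂ ≈ (0.785, 0.544, 0.297); φ = arcsin(p_z) ≈ 17.28°, λ = atan2(p_y, p_x) ≈ 34.73°.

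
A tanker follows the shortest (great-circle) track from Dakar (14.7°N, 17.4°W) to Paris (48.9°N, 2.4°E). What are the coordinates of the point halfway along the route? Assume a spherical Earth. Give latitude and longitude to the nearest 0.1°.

From cos δ = sin φ₁ sin φ₂ + cos φ₁ cos φ₂ cos Δλ, the central angle is δ ≈ 0.661 rad (37.9°).
Interpolate at f = 1/2 with slerp weights a = sin((1−f)δ)/sin δ ≈ 0.529, b = sin(fδ)/sin δ ≈ 0.529.
p = a·p₁ + b·p₂ ≈ (0.835, -0.138, 0.532); φ = arcsin(p_z) ≈ 32.17°, λ = atan2(p_y, p_x) ≈ -9.41°.

≈ 32.2°N, 9.4°W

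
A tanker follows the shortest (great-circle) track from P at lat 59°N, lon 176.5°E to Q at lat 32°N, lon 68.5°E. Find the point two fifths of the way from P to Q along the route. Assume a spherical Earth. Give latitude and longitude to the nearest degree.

≈ lat 62°N, lon 117°E

Convert each endpoint to a unit vector on the sphere (x = cos φ cos λ, y = cos φ sin λ, z = sin φ).
The central angle between the endpoints is δ = arccos(p₁·p₂) ≈ 1.246 rad (71.4°).
Interpolate at f = 2/5 with slerp weights a = sin((1−f)δ)/sin δ ≈ 0.717, b = sin(fδ)/sin δ ≈ 0.504.
p = a·p₁ + b·p₂ ≈ (-0.212, 0.421, 0.882); φ = arcsin(p_z) ≈ 61.90°, λ = atan2(p_y, p_x) ≈ 116.76°.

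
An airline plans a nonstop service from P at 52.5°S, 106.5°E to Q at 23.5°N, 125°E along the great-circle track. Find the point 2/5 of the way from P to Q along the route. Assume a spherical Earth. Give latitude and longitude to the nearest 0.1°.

≈ 22.3°S, 116.1°E

From cos δ = sin φ₁ sin φ₂ + cos φ₁ cos φ₂ cos Δλ, the central angle is δ ≈ 1.356 rad (77.7°).
Interpolate at f = 2/5 with slerp weights a = sin((1−f)δ)/sin δ ≈ 0.744, b = sin(fδ)/sin δ ≈ 0.528.
p = a·p₁ + b·p₂ ≈ (-0.407, 0.831, -0.379); φ = arcsin(p_z) ≈ -22.30°, λ = atan2(p_y, p_x) ≈ 116.07°.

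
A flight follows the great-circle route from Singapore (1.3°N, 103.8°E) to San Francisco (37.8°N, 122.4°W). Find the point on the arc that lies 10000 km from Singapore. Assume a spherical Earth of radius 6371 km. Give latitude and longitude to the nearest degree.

≈ 48°N, 165°W

Convert each endpoint to a unit vector on the sphere (x = cos φ cos λ, y = cos φ sin λ, z = sin φ).
The central angle between the endpoints is δ = arccos(p₁·p₂) ≈ 2.133 rad (122.2°). The total great-circle distance is δ·R ≈ 2.133 × 6371 ≈ 13588 km, so the target fraction is f = 10000/13588 ≈ 0.736.
Interpolate at f ≈ 0.736 with slerp weights a = sin((1−f)δ)/sin δ ≈ 0.631, b = sin(fδ)/sin δ ≈ 1.182.
p = a·p₁ + b·p₂ ≈ (-0.651, -0.176, 0.739); φ = arcsin(p_z) ≈ 47.61°, λ = atan2(p_y, p_x) ≈ -164.88°.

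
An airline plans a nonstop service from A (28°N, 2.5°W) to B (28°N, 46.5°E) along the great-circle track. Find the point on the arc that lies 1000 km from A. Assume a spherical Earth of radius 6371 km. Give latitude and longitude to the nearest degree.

≈ (30°N, 8°E)

Write both endpoints as unit vectors p₁, p₂ with components (cos φ cos λ, cos φ sin λ, sin φ).
The central angle between the endpoints is δ = arccos(p₁·p₂) ≈ 0.750 rad (43.0°). The total great-circle distance is δ·R ≈ 0.750 × 6371 ≈ 4777 km, so the target fraction is f = 1000/4777 ≈ 0.209.
Interpolate at f ≈ 0.209 with slerp weights a = sin((1−f)δ)/sin δ ≈ 0.820, b = sin(fδ)/sin δ ≈ 0.229.
p = a·p₁ + b·p₂ ≈ (0.863, 0.115, 0.493); φ = arcsin(p_z) ≈ 29.51°, λ = atan2(p_y, p_x) ≈ 7.62°.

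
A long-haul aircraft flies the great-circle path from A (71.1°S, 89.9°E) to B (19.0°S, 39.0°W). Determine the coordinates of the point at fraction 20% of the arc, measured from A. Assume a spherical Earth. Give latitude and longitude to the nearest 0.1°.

The haversine formula gives a central angle δ ≈ 1.455 rad (83.4°) between the endpoints.
Interpolate at f = 0.20 with slerp weights a = sin((1−f)δ)/sin δ ≈ 0.925, b = sin(fδ)/sin δ ≈ 0.289.
p = a·p₁ + b·p₂ ≈ (0.213, 0.128, -0.969); φ = arcsin(p_z) ≈ -75.64°, λ = atan2(p_y, p_x) ≈ 30.96°.

≈ (75.6°S, 31.0°E)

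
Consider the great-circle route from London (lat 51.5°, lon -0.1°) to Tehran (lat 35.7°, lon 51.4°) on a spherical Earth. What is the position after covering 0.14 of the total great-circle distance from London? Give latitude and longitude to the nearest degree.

≈ lat 51°, lon 9°

Convert each endpoint to a unit vector on the sphere (x = cos φ cos λ, y = cos φ sin λ, z = sin φ).
The central angle between the endpoints is δ = arccos(p₁·p₂) ≈ 0.690 rad (39.5°).
Interpolate at f = 0.14 with slerp weights a = sin((1−f)δ)/sin δ ≈ 0.878, b = sin(fδ)/sin δ ≈ 0.152.
p = a·p₁ + b·p₂ ≈ (0.624, 0.095, 0.776); φ = arcsin(p_z) ≈ 50.89°, λ = atan2(p_y, p_x) ≈ 8.68°.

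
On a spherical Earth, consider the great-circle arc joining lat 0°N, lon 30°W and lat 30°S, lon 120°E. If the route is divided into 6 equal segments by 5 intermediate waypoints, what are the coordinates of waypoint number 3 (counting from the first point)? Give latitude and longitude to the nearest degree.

≈ lat 45°S, lon 30°E

Write both endpoints as unit vectors p₁, p₂ with components (cos φ cos λ, cos φ sin λ, sin φ).
The central angle between the endpoints is δ = arccos(p₁·p₂) ≈ 2.419 rad (138.6°).
Interpolate at f = 3/6 with slerp weights a = sin((1−f)δ)/sin δ ≈ 1.414, b = sin(fδ)/sin δ ≈ 1.414.
p = a·p₁ + b·p₂ ≈ (0.612, 0.354, -0.707); φ = arcsin(p_z) ≈ -45.00°, λ = atan2(p_y, p_x) ≈ 30.00°.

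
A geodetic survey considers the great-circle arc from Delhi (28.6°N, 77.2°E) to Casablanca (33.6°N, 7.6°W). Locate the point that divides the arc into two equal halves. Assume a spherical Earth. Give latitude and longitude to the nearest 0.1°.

Convert each endpoint to a unit vector on the sphere (x = cos φ cos λ, y = cos φ sin λ, z = sin φ).
The central angle between the endpoints is δ = arccos(p₁·p₂) ≈ 1.233 rad (70.7°).
Interpolate at f = 1/2 with slerp weights a = sin((1−f)δ)/sin δ ≈ 0.613, b = sin(fδ)/sin δ ≈ 0.613.
p = a·p₁ + b·p₂ ≈ (0.625, 0.457, 0.633); φ = arcsin(p_z) ≈ 39.24°, λ = atan2(p_y, p_x) ≈ 36.18°.

≈ 39.2°N, 36.2°E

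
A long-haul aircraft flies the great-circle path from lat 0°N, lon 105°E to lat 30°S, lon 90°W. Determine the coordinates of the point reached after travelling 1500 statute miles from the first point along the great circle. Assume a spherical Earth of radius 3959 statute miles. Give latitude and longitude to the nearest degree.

Convert each endpoint to a unit vector on the sphere (x = cos φ cos λ, y = cos φ sin λ, z = sin φ).
The central angle between the endpoints is δ = arccos(p₁·p₂) ≈ 2.562 rad (146.8°). The total great-circle distance is δ·R ≈ 2.562 × 3959 ≈ 10142 mi, so the target fraction is f = 1500/10142 ≈ 0.148.
Interpolate at f ≈ 0.148 with slerp weights a = sin((1−f)δ)/sin δ ≈ 1.494, b = sin(fδ)/sin δ ≈ 0.675.
p = a·p₁ + b·p₂ ≈ (-0.387, 0.858, -0.338); φ = arcsin(p_z) ≈ -19.73°, λ = atan2(p_y, p_x) ≈ 114.25°.

≈ lat 20°S, lon 114°E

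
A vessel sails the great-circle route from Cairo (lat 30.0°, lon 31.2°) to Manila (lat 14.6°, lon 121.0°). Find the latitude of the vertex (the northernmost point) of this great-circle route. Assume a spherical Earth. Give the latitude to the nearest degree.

≈ 32°

The great circle lies in the plane with unit normal n̂ = (p₁ × p₂)/|p₁ × p₂|.
Here n̂_z ≈ +0.845; the vertex latitude is φ_max = arccos|n̂_z| ≈ 32.3°.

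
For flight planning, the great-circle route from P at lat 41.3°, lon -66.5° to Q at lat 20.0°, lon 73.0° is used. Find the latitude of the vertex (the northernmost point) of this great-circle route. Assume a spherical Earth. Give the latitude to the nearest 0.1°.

≈ 61.2°

The great circle lies in the plane with unit normal n̂ = (p₁ × p₂)/|p₁ × p₂|.
Here n̂_z ≈ +0.482; the vertex latitude is φ_max = arccos|n̂_z| ≈ 61.2°.
Check via Clairaut: cos φ_max = |cos φ₁| · sin C = cos(41.3°)·sin(40.0°) ≈ 0.482, again giving ≈ 61.2°.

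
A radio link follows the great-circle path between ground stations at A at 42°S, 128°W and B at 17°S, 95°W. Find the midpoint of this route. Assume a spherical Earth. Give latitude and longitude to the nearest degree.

Write both endpoints as unit vectors p₁, p₂ with components (cos φ cos λ, cos φ sin λ, sin φ).
The central angle between the endpoints is δ = arccos(p₁·p₂) ≈ 0.657 rad (37.7°).
Interpolate at f = 1/2 with slerp weights a = sin((1−f)δ)/sin δ ≈ 0.528, b = sin(fδ)/sin δ ≈ 0.528.
p = a·p₁ + b·p₂ ≈ (-0.286, -0.813, -0.508); φ = arcsin(p_z) ≈ -30.53°, λ = atan2(p_y, p_x) ≈ -109.37°.

≈ 31°S, 109°W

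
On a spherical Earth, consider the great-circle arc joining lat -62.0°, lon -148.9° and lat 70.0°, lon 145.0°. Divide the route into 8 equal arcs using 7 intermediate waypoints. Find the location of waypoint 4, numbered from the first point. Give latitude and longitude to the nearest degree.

Write both endpoints as unit vectors p₁, p₂ with components (cos φ cos λ, cos φ sin λ, sin φ).
The central angle between the endpoints is δ = arccos(p₁·p₂) ≈ 2.441 rad (139.9°).
Interpolate at f = 4/8 with slerp weights a = sin((1−f)δ)/sin δ ≈ 1.458, b = sin(fδ)/sin δ ≈ 1.458.
p = a·p₁ + b·p₂ ≈ (-0.994, -0.068, 0.083); φ = arcsin(p_z) ≈ 4.74°, λ = atan2(p_y, p_x) ≈ -176.12°.

≈ lat 5°, lon -176°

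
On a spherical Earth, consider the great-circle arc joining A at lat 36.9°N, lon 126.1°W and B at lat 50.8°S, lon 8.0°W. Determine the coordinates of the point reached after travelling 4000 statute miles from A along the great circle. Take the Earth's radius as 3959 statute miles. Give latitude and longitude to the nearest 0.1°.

≈ lat 5.8°S, lon 84.2°W

Convert each endpoint to a unit vector on the sphere (x = cos φ cos λ, y = cos φ sin λ, z = sin φ).
The central angle between the endpoints is δ = arccos(p₁·p₂) ≈ 2.351 rad (134.7°). The total great-circle distance is δ·R ≈ 2.351 × 3959 ≈ 9307 mi, so the target fraction is f = 4000/9307 ≈ 0.430.
Interpolate at f ≈ 0.430 with slerp weights a = sin((1−f)δ)/sin δ ≈ 1.370, b = sin(fδ)/sin δ ≈ 1.192.
p = a·p₁ + b·p₂ ≈ (0.100, -0.990, -0.101); φ = arcsin(p_z) ≈ -5.80°, λ = atan2(p_y, p_x) ≈ -84.21°.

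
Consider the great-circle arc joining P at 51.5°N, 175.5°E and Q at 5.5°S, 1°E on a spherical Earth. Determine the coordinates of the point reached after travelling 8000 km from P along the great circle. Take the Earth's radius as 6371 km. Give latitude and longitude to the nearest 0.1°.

Convert each endpoint to a unit vector on the sphere (x = cos φ cos λ, y = cos φ sin λ, z = sin φ).
The central angle between the endpoints is δ = arccos(p₁·p₂) ≈ 2.335 rad (133.8°). The total great-circle distance is δ·R ≈ 2.335 × 6371 ≈ 14875 km, so the target fraction is f = 8000/14875 ≈ 0.538.
Interpolate at f ≈ 0.538 with slerp weights a = sin((1−f)δ)/sin δ ≈ 1.221, b = sin(fδ)/sin δ ≈ 1.317.
p = a·p₁ + b·p₂ ≈ (0.553, 0.083, 0.829); φ = arcsin(p_z) ≈ 56.02°, λ = atan2(p_y, p_x) ≈ 8.49°.

≈ 56.0°N, 8.5°E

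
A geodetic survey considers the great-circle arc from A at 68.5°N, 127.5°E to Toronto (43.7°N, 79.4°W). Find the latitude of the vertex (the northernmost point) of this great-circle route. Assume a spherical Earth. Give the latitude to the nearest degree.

≈ 82°N

The great circle lies in the plane with unit normal n̂ = (p₁ × p₂)/|p₁ × p₂|.
Here n̂_z ≈ +0.131; the vertex latitude is φ_max = arccos|n̂_z| ≈ 82.5°.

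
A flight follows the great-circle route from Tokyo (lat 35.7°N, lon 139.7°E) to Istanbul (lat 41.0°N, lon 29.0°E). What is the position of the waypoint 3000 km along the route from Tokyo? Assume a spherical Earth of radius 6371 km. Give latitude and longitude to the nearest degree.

The haversine formula gives a central angle δ ≈ 1.404 rad (80.4°) between the endpoints. The total great-circle distance is δ·R ≈ 1.404 × 6371 ≈ 8944 km, so the target fraction is f = 3000/8944 ≈ 0.335.
Interpolate at f ≈ 0.335 with slerp weights a = sin((1−f)δ)/sin δ ≈ 0.815, b = sin(fδ)/sin δ ≈ 0.460.
p = a·p₁ + b·p₂ ≈ (-0.201, 0.596, 0.777); φ = arcsin(p_z) ≈ 51.01°, λ = atan2(p_y, p_x) ≈ 108.62°.

≈ lat 51°N, lon 109°E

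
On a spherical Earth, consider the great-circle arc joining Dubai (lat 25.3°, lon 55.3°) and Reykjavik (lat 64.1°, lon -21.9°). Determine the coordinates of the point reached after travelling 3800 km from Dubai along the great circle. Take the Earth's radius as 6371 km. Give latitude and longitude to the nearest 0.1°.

The haversine formula gives a central angle δ ≈ 1.079 rad (61.8°) between the endpoints. The total great-circle distance is δ·R ≈ 1.079 × 6371 ≈ 6876 km, so the target fraction is f = 3800/6876 ≈ 0.553.
Interpolate at f ≈ 0.553 with slerp weights a = sin((1−f)δ)/sin δ ≈ 0.527, b = sin(fδ)/sin δ ≈ 0.637.
p = a·p₁ + b·p₂ ≈ (0.529, 0.288, 0.798); φ = arcsin(p_z) ≈ 52.96°, λ = atan2(p_y, p_x) ≈ 28.52°.

≈ lat 53.0°, lon 28.5°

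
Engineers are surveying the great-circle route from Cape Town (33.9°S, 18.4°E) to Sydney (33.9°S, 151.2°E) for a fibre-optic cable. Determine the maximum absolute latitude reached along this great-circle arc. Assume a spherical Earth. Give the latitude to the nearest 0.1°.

≈ 59.2°S

The great circle lies in the plane with unit normal n̂ = (p₁ × p₂)/|p₁ × p₂|.
Here n̂_z ≈ +0.512; the vertex latitude is φ_max = arccos|n̂_z| ≈ 59.2°.
Check via Clairaut: cos φ_max = |cos φ₁| · sin C = cos(33.9°)·sin(141.9°) ≈ 0.512, again giving ≈ 59.2°.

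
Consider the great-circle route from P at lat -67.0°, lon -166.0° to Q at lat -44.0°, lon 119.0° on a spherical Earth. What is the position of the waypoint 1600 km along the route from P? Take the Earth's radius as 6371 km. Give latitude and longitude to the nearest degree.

Write both endpoints as unit vectors p₁, p₂ with components (cos φ cos λ, cos φ sin λ, sin φ).
The central angle between the endpoints is δ = arccos(p₁·p₂) ≈ 0.778 rad (44.6°). The total great-circle distance is δ·R ≈ 0.778 × 6371 ≈ 4958 km, so the target fraction is f = 1600/4958 ≈ 0.323.
Interpolate at f ≈ 0.323 with slerp weights a = sin((1−f)δ)/sin δ ≈ 0.717, b = sin(fδ)/sin δ ≈ 0.354.
p = a·p₁ + b·p₂ ≈ (-0.395, 0.155, -0.905); φ = arcsin(p_z) ≈ -64.89°, λ = atan2(p_y, p_x) ≈ 158.58°.

≈ lat -65°, lon 159°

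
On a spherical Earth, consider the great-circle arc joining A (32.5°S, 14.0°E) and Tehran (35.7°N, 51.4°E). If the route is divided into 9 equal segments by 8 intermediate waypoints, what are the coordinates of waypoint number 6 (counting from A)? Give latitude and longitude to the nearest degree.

Convert each endpoint to a unit vector on the sphere (x = cos φ cos λ, y = cos φ sin λ, z = sin φ).
The central angle between the endpoints is δ = arccos(p₁·p₂) ≈ 1.338 rad (76.7°).
Interpolate at f = 6/9 with slerp weights a = sin((1−f)δ)/sin δ ≈ 0.443, b = sin(fδ)/sin δ ≈ 0.800.
p = a·p₁ + b·p₂ ≈ (0.768, 0.598, 0.229); φ = arcsin(p_z) ≈ 13.21°, λ = atan2(p_y, p_x) ≈ 37.91°.

≈ (13°N, 38°E)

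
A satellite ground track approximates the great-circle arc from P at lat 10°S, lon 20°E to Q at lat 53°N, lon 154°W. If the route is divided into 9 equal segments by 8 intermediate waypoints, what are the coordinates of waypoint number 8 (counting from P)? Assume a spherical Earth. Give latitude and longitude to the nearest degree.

Write both endpoints as unit vectors p₁, p₂ with components (cos φ cos λ, cos φ sin λ, sin φ).
The central angle between the endpoints is δ = arccos(p₁·p₂) ≈ 2.386 rad (136.7°).
Interpolate at f = 8/9 with slerp weights a = sin((1−f)δ)/sin δ ≈ 0.382, b = sin(fδ)/sin δ ≈ 1.243.
p = a·p₁ + b·p₂ ≈ (-0.319, -0.199, 0.927); φ = arcsin(p_z) ≈ 67.92°, λ = atan2(p_y, p_x) ≈ -147.99°.

≈ lat 68°N, lon 148°W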